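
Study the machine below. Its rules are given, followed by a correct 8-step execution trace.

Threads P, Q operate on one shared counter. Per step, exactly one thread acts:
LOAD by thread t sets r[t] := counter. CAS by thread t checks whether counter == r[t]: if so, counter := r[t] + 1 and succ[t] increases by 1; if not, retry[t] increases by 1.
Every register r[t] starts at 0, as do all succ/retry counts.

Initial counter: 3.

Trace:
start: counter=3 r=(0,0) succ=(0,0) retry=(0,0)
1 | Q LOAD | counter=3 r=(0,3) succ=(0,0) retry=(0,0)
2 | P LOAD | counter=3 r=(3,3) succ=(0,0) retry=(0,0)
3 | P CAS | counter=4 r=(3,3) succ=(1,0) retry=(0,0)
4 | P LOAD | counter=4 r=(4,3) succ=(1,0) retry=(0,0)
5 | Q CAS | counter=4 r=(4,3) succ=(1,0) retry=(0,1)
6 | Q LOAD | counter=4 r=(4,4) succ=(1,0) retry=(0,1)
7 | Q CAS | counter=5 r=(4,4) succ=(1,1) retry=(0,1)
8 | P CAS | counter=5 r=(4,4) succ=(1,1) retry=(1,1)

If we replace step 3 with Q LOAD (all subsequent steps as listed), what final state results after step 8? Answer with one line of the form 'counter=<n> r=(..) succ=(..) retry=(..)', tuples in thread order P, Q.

counter=5 r=(3,4) succ=(0,2) retry=(1,0)

(re-executing from step 3 with the substitution; state before step 3: counter=3 r=(3,3) succ=(0,0) retry=(0,0))
3 | Q LOAD | counter=3 r=(3,3) succ=(0,0) retry=(0,0)
4 | P LOAD | counter=3 r=(3,3) succ=(0,0) retry=(0,0)
5 | Q CAS | counter=4 r=(3,3) succ=(0,1) retry=(0,0)
6 | Q LOAD | counter=4 r=(3,4) succ=(0,1) retry=(0,0)
7 | Q CAS | counter=5 r=(3,4) succ=(0,2) retry=(0,0)
8 | P CAS | counter=5 r=(3,4) succ=(0,2) retry=(1,0)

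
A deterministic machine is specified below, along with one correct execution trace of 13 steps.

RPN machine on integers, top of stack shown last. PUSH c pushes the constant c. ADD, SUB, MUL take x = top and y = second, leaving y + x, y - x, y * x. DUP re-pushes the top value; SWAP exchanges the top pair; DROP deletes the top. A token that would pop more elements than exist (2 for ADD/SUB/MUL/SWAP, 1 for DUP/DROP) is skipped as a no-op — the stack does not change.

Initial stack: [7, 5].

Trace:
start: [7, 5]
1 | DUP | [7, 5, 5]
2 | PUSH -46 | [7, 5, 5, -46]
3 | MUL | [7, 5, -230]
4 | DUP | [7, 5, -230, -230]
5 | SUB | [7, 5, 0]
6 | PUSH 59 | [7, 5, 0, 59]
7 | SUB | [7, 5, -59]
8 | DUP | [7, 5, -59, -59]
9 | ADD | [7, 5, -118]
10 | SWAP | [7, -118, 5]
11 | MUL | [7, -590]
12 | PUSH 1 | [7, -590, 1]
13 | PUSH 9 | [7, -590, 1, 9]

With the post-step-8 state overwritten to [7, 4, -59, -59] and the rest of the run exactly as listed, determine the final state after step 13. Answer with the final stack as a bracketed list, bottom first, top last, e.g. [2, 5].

state after step 8 := [7, 4, -59, -59]
9 | ADD | [7, 4, -118]
10 | SWAP | [7, -118, 4]
11 | MUL | [7, -472]
12 | PUSH 1 | [7, -472, 1]
13 | PUSH 9 | [7, -472, 1, 9]

[7, -472, 1, 9]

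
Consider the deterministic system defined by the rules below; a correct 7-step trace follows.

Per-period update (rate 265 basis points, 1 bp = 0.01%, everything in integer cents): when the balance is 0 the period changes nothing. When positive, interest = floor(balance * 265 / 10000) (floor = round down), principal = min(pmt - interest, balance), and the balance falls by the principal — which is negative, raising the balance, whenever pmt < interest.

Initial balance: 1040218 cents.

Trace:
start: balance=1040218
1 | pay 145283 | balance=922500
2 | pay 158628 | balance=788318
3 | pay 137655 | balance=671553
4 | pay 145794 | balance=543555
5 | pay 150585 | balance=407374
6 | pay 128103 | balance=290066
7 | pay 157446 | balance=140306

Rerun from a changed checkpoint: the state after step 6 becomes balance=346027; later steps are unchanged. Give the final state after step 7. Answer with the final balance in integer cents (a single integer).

state after step 6 := balance=346027
7 | pay 157446 | balance=197750

197750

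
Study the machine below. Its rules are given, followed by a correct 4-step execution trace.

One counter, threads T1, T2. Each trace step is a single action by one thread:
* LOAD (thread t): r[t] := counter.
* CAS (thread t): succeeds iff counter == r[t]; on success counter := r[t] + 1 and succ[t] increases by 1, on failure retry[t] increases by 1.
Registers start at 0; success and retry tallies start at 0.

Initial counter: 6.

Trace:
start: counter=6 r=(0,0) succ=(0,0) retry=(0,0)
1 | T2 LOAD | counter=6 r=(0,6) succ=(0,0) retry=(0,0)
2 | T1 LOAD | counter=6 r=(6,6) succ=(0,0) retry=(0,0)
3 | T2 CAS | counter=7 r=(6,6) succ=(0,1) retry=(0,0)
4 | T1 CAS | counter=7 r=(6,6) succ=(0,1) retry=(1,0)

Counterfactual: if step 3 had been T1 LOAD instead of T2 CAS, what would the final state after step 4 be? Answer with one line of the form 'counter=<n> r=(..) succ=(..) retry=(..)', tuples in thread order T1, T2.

counter=7 r=(6,6) succ=(1,0) retry=(0,0)

(re-executing from step 3 with the substitution; state before step 3: counter=6 r=(6,6) succ=(0,0) retry=(0,0))
3 | T1 LOAD | counter=6 r=(6,6) succ=(0,0) retry=(0,0)
4 | T1 CAS | counter=7 r=(6,6) succ=(1,0) retry=(0,0)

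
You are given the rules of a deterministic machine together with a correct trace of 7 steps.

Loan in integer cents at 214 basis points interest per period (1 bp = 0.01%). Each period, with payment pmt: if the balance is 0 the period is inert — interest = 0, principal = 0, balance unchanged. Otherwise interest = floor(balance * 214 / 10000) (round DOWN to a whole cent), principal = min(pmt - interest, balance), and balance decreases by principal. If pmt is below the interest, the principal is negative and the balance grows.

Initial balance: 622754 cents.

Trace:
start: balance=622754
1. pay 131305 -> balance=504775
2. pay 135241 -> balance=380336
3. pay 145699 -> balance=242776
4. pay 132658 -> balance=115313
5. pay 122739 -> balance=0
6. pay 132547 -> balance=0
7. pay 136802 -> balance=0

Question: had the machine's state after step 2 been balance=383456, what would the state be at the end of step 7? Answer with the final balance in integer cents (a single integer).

0

state after step 2 := balance=383456
3. pay 145699 -> balance=245962
4. pay 132658 -> balance=118567
5. pay 122739 -> balance=0
6. pay 132547 -> balance=0
7. pay 136802 -> balance=0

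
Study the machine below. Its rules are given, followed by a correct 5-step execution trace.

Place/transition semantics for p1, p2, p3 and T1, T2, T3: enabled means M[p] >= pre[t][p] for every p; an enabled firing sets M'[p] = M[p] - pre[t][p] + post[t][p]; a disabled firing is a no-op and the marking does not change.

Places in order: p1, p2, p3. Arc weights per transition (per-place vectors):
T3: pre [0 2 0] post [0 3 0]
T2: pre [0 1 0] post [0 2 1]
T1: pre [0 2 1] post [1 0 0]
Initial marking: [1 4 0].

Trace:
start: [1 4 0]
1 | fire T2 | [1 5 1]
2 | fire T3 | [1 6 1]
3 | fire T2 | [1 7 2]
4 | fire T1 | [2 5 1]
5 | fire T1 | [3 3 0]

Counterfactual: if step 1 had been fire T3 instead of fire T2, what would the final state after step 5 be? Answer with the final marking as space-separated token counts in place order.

2 5 0

(re-executing from step 1 with the substitution; state before step 1: [1 4 0])
1 | fire T3 | [1 5 0]
2 | fire T3 | [1 6 0]
3 | fire T2 | [1 7 1]
4 | fire T1 | [2 5 0]
5 | fire T1 | [2 5 0]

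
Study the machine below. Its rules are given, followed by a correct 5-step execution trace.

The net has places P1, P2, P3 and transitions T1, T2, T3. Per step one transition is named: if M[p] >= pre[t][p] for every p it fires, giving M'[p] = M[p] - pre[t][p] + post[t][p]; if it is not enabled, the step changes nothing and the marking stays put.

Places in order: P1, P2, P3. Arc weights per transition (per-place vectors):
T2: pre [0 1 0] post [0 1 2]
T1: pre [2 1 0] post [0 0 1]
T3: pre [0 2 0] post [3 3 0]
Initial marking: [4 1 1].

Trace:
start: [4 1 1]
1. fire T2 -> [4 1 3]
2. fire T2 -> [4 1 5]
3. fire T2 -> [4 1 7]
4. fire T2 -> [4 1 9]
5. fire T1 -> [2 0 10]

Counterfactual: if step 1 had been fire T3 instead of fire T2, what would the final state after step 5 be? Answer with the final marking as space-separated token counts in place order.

(re-executing from step 1 with the substitution; state before step 1: [4 1 1])
1. fire T3 -> [4 1 1]
2. fire T2 -> [4 1 3]
3. fire T2 -> [4 1 5]
4. fire T2 -> [4 1 7]
5. fire T1 -> [2 0 8]

2 0 8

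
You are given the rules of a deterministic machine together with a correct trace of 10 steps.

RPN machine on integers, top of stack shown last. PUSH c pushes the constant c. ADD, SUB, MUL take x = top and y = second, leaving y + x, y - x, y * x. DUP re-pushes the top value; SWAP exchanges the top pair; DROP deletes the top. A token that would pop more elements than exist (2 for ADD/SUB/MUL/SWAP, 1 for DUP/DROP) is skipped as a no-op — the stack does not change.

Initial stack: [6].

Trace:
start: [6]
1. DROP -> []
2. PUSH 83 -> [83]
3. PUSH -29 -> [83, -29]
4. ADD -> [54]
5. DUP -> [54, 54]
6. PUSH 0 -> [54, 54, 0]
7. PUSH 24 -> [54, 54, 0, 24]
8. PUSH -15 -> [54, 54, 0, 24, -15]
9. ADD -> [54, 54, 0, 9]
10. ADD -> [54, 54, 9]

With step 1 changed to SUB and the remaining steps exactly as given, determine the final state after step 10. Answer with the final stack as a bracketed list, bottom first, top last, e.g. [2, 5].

(re-executing from step 1 with the substitution; state before step 1: [6])
1. SUB -> [6]
2. PUSH 83 -> [6, 83]
3. PUSH -29 -> [6, 83, -29]
4. ADD -> [6, 54]
5. DUP -> [6, 54, 54]
6. PUSH 0 -> [6, 54, 54, 0]
7. PUSH 24 -> [6, 54, 54, 0, 24]
8. PUSH -15 -> [6, 54, 54, 0, 24, -15]
9. ADD -> [6, 54, 54, 0, 9]
10. ADD -> [6, 54, 54, 9]

[6, 54, 54, 9]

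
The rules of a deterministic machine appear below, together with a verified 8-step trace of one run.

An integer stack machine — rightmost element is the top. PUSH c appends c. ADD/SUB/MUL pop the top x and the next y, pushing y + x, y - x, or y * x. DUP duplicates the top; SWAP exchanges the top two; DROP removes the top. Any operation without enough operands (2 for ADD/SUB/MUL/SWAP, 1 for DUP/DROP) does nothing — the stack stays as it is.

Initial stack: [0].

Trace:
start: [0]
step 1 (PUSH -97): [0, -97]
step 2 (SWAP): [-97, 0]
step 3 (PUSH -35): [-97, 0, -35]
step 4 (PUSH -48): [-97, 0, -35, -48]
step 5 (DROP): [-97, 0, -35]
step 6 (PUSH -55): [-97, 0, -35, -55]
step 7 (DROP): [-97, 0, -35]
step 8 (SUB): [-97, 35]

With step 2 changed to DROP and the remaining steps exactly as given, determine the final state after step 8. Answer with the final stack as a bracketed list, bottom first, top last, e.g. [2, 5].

[35]

(re-executing from step 2 with the substitution; state before step 2: [0, -97])
step 2 (DROP): [0]
step 3 (PUSH -35): [0, -35]
step 4 (PUSH -48): [0, -35, -48]
step 5 (DROP): [0, -35]
step 6 (PUSH -55): [0, -35, -55]
step 7 (DROP): [0, -35]
step 8 (SUB): [35]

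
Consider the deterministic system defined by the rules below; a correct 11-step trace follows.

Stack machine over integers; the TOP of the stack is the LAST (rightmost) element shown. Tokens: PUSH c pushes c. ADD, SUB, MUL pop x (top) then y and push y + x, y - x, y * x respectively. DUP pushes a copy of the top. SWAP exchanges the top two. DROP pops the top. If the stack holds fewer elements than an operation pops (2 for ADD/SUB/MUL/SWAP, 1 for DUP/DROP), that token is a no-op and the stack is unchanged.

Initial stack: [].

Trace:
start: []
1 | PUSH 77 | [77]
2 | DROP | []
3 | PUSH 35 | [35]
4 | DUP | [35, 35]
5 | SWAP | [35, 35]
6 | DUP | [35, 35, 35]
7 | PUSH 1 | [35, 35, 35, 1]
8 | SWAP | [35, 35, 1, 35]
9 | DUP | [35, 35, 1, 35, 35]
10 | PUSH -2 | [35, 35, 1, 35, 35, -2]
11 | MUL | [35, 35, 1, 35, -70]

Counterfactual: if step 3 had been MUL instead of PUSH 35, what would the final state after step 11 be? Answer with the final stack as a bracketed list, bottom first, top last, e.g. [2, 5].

[1, -2]

(re-executing from step 3 with the substitution; state before step 3: [])
3 | MUL | []
4 | DUP | []
5 | SWAP | []
6 | DUP | []
7 | PUSH 1 | [1]
8 | SWAP | [1]
9 | DUP | [1, 1]
10 | PUSH -2 | [1, 1, -2]
11 | MUL | [1, -2]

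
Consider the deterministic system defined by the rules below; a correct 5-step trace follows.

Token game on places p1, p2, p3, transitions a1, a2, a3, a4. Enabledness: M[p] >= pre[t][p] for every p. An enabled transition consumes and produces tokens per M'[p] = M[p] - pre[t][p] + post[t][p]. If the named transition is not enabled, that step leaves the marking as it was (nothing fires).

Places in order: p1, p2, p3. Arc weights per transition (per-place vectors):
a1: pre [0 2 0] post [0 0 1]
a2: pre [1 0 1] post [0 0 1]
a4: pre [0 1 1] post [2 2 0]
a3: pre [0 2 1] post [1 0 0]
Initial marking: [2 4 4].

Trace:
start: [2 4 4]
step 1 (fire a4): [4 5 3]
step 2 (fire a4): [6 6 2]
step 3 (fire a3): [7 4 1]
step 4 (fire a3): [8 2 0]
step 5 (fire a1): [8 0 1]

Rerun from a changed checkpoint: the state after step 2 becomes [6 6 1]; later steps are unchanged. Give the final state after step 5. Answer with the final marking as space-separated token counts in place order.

7 2 1

state after step 2 := [6 6 1]
step 3 (fire a3): [7 4 0]
step 4 (fire a3): [7 4 0]
step 5 (fire a1): [7 2 1]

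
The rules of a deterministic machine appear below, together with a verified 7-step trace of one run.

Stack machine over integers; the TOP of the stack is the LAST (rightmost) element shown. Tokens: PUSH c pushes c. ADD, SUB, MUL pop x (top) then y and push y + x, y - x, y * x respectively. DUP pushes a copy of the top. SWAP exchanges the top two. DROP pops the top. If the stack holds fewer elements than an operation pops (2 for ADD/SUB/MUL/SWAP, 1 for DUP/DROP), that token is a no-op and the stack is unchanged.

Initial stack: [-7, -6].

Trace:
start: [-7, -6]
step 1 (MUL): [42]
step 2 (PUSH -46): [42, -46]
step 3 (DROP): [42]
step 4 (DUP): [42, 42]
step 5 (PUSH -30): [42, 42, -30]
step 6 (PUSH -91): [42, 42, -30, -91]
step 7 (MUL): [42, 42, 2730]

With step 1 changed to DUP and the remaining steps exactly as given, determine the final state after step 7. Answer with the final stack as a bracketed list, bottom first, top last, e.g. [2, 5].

(re-executing from step 1 with the substitution; state before step 1: [-7, -6])
step 1 (DUP): [-7, -6, -6]
step 2 (PUSH -46): [-7, -6, -6, -46]
step 3 (DROP): [-7, -6, -6]
step 4 (DUP): [-7, -6, -6, -6]
step 5 (PUSH -30): [-7, -6, -6, -6, -30]
step 6 (PUSH -91): [-7, -6, -6, -6, -30, -91]
step 7 (MUL): [-7, -6, -6, -6, 2730]

[-7, -6, -6, -6, 2730]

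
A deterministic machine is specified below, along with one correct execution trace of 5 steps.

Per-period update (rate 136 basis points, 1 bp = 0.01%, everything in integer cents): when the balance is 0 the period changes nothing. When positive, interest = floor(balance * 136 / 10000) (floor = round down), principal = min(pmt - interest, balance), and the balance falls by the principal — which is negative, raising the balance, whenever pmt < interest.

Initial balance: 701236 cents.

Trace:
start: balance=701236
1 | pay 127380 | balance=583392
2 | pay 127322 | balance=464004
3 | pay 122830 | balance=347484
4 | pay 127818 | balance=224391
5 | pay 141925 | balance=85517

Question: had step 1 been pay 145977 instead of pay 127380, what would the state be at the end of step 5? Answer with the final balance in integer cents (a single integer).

65888

(re-executing from step 1 with the substitution; state before step 1: balance=701236)
1 | pay 145977 | balance=564795
2 | pay 127322 | balance=445154
3 | pay 122830 | balance=328378
4 | pay 127818 | balance=205025
5 | pay 141925 | balance=65888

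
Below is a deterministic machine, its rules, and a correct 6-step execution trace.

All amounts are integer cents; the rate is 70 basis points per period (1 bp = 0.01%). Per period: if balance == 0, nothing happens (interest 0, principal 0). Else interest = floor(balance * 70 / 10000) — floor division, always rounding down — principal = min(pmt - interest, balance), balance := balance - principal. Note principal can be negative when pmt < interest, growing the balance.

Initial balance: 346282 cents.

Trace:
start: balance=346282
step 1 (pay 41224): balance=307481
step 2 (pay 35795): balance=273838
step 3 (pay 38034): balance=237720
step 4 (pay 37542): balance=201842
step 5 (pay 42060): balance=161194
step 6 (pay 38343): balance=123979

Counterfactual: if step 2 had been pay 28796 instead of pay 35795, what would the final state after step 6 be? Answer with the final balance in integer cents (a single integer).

(re-executing from step 2 with the substitution; state before step 2: balance=307481)
step 2 (pay 28796): balance=280837
step 3 (pay 38034): balance=244768
step 4 (pay 37542): balance=208939
step 5 (pay 42060): balance=168341
step 6 (pay 38343): balance=131176

131176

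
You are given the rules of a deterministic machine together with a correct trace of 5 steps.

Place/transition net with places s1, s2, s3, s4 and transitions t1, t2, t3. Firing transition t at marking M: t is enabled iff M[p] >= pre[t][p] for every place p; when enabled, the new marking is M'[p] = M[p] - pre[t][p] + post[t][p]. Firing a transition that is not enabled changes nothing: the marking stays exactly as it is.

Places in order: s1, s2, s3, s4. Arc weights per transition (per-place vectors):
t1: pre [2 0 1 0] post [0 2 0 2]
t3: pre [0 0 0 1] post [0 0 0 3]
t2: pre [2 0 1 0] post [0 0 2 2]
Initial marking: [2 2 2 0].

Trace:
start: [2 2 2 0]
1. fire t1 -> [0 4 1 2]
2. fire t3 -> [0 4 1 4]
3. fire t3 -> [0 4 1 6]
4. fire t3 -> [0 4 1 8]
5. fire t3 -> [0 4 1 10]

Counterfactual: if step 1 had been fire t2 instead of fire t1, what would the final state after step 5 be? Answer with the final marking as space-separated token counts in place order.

0 2 3 10

(re-executing from step 1 with the substitution; state before step 1: [2 2 2 0])
1. fire t2 -> [0 2 3 2]
2. fire t3 -> [0 2 3 4]
3. fire t3 -> [0 2 3 6]
4. fire t3 -> [0 2 3 8]
5. fire t3 -> [0 2 3 10]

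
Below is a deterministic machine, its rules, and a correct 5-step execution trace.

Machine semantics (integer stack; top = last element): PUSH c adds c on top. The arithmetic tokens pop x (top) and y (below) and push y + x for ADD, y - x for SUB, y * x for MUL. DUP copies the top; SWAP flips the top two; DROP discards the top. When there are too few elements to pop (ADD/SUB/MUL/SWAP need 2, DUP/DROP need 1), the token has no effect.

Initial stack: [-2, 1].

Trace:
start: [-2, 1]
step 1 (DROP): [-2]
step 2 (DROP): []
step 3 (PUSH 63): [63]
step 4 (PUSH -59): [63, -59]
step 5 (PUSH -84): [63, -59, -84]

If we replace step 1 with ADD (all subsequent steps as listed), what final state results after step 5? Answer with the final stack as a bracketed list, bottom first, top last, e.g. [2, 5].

[63, -59, -84]

(re-executing from step 1 with the substitution; state before step 1: [-2, 1])
step 1 (ADD): [-1]
step 2 (DROP): []
step 3 (PUSH 63): [63]
step 4 (PUSH -59): [63, -59]
step 5 (PUSH -84): [63, -59, -84]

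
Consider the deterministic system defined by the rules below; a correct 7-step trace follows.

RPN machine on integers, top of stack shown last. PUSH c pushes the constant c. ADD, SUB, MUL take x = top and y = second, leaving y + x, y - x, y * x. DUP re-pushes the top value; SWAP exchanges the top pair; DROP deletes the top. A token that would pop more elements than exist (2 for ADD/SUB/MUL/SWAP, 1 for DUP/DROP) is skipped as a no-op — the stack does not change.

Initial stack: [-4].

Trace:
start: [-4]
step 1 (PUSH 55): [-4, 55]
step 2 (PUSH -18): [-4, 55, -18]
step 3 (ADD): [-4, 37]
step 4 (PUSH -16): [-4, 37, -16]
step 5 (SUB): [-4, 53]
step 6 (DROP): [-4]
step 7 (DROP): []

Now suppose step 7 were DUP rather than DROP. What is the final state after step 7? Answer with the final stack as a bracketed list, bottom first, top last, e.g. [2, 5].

(re-executing from step 7 with the substitution; state before step 7: [-4])
step 7 (DUP): [-4, -4]

[-4, -4]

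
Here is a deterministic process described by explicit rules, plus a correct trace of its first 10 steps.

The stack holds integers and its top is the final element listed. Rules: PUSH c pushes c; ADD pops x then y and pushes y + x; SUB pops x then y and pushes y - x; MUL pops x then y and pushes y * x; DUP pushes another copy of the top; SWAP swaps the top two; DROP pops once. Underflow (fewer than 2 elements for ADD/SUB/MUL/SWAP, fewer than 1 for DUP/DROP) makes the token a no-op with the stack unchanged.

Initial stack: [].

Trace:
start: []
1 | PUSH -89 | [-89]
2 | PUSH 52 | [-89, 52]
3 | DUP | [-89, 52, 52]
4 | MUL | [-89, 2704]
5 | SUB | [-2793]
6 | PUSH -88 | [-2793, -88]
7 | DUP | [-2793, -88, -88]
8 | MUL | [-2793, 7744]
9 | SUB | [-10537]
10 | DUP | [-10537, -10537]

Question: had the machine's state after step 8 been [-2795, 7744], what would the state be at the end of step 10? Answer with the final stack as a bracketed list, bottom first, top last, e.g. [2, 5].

state after step 8 := [-2795, 7744]
9 | SUB | [-10539]
10 | DUP | [-10539, -10539]

[-10539, -10539]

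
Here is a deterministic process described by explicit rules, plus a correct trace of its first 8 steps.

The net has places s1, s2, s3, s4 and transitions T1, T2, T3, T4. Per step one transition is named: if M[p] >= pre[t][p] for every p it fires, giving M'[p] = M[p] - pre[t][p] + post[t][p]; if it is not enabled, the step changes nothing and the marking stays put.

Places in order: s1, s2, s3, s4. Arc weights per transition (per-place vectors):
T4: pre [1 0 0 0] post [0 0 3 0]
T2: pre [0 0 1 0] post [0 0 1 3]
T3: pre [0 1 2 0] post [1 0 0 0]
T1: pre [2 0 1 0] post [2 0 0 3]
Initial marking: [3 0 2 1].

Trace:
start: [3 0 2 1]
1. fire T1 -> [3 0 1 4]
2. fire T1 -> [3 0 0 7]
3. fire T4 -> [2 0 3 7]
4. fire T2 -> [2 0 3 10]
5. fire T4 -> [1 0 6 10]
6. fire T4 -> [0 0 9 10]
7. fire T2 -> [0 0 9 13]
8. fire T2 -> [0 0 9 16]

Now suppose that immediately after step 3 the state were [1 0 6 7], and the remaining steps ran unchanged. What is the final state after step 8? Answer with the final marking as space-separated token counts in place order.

0 0 9 16

state after step 3 := [1 0 6 7]
4. fire T2 -> [1 0 6 10]
5. fire T4 -> [0 0 9 10]
6. fire T4 -> [0 0 9 10]
7. fire T2 -> [0 0 9 13]
8. fire T2 -> [0 0 9 16]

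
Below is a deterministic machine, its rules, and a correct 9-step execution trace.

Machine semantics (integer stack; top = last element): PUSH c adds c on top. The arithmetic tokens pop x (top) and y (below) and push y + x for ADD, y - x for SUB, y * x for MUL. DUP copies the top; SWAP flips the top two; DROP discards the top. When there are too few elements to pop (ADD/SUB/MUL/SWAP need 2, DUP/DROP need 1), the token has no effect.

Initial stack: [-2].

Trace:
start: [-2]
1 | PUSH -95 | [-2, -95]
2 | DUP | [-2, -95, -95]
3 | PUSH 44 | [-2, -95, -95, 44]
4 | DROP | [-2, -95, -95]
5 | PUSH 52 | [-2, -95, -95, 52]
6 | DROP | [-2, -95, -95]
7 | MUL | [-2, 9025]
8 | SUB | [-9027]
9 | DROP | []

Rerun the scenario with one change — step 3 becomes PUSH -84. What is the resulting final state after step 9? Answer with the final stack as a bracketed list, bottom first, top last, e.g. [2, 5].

(re-executing from step 3 with the substitution; state before step 3: [-2, -95, -95])
3 | PUSH -84 | [-2, -95, -95, -84]
4 | DROP | [-2, -95, -95]
5 | PUSH 52 | [-2, -95, -95, 52]
6 | DROP | [-2, -95, -95]
7 | MUL | [-2, 9025]
8 | SUB | [-9027]
9 | DROP | []

[]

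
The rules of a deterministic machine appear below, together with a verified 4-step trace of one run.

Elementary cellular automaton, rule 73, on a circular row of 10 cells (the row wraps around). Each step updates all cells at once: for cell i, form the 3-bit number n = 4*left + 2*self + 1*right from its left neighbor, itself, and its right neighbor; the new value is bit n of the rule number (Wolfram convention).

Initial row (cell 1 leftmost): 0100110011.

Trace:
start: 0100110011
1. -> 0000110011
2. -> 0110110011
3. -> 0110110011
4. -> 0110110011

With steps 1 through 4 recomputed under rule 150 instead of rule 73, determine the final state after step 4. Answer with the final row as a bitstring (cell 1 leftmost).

1011010100

(re-executing steps 1..4 under rule 150; state before step 1: 0100110011)
1. -> 0111001100
2. -> 1010110010
3. -> 1010001110
4. -> 1011010100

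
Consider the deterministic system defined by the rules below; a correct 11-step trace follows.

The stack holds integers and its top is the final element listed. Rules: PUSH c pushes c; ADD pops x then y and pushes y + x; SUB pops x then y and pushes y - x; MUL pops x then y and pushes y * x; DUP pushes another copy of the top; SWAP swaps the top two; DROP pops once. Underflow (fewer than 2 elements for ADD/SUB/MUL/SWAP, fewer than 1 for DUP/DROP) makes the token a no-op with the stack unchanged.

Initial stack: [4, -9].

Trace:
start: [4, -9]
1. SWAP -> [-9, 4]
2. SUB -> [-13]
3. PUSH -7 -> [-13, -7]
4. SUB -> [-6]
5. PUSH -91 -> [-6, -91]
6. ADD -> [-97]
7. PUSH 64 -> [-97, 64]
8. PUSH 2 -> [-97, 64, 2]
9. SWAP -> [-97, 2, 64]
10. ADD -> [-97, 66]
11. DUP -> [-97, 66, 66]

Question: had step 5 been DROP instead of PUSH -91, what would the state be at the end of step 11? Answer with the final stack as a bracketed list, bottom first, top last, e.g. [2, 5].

(re-executing from step 5 with the substitution; state before step 5: [-6])
5. DROP -> []
6. ADD -> []
7. PUSH 64 -> [64]
8. PUSH 2 -> [64, 2]
9. SWAP -> [2, 64]
10. ADD -> [66]
11. DUP -> [66, 66]

[66, 66]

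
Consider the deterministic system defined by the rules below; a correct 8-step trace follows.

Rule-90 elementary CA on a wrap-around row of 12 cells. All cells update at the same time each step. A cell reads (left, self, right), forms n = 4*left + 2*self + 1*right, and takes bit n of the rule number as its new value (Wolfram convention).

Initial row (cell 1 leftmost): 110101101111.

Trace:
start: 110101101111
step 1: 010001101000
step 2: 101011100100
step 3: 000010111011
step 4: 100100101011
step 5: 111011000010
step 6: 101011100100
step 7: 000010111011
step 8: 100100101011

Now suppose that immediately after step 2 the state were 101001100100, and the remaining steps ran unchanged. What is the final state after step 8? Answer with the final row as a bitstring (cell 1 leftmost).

101100001011

state after step 2 := 101001100100
step 3: 000111111011
step 4: 101100001011
step 5: 101110010010
step 6: 001011101100
step 7: 010010101110
step 8: 101100001011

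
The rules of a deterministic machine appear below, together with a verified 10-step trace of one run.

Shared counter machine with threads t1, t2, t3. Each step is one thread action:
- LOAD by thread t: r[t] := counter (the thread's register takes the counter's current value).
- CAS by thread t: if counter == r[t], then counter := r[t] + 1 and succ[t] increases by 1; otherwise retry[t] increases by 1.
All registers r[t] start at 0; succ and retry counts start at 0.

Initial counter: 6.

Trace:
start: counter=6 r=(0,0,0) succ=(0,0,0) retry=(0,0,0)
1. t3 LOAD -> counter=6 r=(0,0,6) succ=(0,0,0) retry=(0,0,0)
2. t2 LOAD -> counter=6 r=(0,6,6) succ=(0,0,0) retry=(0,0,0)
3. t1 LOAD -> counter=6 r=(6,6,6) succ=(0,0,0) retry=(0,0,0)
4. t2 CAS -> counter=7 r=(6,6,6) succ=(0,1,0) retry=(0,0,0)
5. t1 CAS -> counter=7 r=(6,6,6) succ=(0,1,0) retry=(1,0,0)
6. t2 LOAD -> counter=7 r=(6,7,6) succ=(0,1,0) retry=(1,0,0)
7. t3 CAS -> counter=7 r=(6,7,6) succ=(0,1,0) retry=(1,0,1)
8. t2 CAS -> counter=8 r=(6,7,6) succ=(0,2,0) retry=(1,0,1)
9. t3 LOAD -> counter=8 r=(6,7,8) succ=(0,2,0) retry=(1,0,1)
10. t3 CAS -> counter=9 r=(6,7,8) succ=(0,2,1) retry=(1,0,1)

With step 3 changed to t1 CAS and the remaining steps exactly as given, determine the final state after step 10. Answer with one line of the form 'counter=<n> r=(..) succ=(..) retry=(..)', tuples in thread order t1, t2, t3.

(re-executing from step 3 with the substitution; state before step 3: counter=6 r=(0,6,6) succ=(0,0,0) retry=(0,0,0))
3. t1 CAS -> counter=6 r=(0,6,6) succ=(0,0,0) retry=(1,0,0)
4. t2 CAS -> counter=7 r=(0,6,6) succ=(0,1,0) retry=(1,0,0)
5. t1 CAS -> counter=7 r=(0,6,6) succ=(0,1,0) retry=(2,0,0)
6. t2 LOAD -> counter=7 r=(0,7,6) succ=(0,1,0) retry=(2,0,0)
7. t3 CAS -> counter=7 r=(0,7,6) succ=(0,1,0) retry=(2,0,1)
8. t2 CAS -> counter=8 r=(0,7,6) succ=(0,2,0) retry=(2,0,1)
9. t3 LOAD -> counter=8 r=(0,7,8) succ=(0,2,0) retry=(2,0,1)
10. t3 CAS -> counter=9 r=(0,7,8) succ=(0,2,1) retry=(2,0,1)

counter=9 r=(0,7,8) succ=(0,2,1) retry=(2,0,1)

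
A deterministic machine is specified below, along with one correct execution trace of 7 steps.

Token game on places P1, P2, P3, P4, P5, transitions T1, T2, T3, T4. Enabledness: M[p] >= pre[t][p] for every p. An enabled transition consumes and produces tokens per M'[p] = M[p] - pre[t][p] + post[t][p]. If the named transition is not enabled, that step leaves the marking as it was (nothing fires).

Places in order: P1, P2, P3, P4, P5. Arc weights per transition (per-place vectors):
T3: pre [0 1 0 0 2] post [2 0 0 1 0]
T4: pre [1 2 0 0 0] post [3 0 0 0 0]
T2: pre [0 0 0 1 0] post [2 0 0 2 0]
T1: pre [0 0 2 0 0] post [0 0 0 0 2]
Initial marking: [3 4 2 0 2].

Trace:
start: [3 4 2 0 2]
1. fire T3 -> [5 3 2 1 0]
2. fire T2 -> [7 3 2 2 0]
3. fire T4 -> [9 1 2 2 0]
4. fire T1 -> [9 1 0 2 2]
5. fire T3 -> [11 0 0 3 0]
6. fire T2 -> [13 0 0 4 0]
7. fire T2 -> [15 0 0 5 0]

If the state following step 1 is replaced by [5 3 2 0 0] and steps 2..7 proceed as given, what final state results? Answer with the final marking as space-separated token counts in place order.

state after step 1 := [5 3 2 0 0]
2. fire T2 -> [5 3 2 0 0]
3. fire T4 -> [7 1 2 0 0]
4. fire T1 -> [7 1 0 0 2]
5. fire T3 -> [9 0 0 1 0]
6. fire T2 -> [11 0 0 2 0]
7. fire T2 -> [13 0 0 3 0]

13 0 0 3 0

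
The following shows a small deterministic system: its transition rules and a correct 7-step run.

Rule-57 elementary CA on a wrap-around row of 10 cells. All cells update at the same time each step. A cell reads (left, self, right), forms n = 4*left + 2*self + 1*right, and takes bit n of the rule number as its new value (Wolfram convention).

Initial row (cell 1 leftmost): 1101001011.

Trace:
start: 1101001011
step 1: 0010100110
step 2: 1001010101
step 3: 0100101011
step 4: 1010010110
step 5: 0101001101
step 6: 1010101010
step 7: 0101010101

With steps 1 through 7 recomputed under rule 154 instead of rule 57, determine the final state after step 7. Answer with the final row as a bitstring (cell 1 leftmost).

0011100001

(re-executing steps 1..7 under rule 154; state before step 1: 1101001011)
step 1: 1000110011
step 2: 0101101111
step 3: 0001001110
step 4: 0010111101
step 5: 1100111000
step 6: 1011110101
step 7: 0011100001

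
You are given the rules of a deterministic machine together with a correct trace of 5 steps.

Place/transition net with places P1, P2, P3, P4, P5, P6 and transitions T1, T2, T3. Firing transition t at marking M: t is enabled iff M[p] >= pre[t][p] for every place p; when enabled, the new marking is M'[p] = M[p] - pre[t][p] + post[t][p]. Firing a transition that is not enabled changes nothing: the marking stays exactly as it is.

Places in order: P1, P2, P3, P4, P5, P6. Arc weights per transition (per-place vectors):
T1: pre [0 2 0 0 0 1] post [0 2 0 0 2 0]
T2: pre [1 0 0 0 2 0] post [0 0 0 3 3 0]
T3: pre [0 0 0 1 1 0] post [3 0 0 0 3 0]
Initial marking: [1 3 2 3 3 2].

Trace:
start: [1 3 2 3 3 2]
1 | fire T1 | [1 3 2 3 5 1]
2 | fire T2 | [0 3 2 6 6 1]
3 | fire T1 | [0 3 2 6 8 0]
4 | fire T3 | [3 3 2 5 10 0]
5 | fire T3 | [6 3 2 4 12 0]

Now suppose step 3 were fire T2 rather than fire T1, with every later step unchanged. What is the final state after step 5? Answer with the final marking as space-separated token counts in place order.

6 3 2 4 10 1

(re-executing from step 3 with the substitution; state before step 3: [0 3 2 6 6 1])
3 | fire T2 | [0 3 2 6 6 1]
4 | fire T3 | [3 3 2 5 8 1]
5 | fire T3 | [6 3 2 4 10 1]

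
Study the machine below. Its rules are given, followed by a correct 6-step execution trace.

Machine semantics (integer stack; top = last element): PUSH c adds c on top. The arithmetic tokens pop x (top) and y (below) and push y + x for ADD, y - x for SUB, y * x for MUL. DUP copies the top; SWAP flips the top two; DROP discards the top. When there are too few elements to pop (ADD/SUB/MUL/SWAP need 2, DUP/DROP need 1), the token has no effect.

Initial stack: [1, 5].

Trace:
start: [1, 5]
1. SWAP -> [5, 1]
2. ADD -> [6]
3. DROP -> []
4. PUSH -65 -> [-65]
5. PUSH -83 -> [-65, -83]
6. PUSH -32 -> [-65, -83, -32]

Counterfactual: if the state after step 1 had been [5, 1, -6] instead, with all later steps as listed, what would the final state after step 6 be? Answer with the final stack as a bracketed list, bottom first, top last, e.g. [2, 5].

state after step 1 := [5, 1, -6]
2. ADD -> [5, -5]
3. DROP -> [5]
4. PUSH -65 -> [5, -65]
5. PUSH -83 -> [5, -65, -83]
6. PUSH -32 -> [5, -65, -83, -32]

[5, -65, -83, -32]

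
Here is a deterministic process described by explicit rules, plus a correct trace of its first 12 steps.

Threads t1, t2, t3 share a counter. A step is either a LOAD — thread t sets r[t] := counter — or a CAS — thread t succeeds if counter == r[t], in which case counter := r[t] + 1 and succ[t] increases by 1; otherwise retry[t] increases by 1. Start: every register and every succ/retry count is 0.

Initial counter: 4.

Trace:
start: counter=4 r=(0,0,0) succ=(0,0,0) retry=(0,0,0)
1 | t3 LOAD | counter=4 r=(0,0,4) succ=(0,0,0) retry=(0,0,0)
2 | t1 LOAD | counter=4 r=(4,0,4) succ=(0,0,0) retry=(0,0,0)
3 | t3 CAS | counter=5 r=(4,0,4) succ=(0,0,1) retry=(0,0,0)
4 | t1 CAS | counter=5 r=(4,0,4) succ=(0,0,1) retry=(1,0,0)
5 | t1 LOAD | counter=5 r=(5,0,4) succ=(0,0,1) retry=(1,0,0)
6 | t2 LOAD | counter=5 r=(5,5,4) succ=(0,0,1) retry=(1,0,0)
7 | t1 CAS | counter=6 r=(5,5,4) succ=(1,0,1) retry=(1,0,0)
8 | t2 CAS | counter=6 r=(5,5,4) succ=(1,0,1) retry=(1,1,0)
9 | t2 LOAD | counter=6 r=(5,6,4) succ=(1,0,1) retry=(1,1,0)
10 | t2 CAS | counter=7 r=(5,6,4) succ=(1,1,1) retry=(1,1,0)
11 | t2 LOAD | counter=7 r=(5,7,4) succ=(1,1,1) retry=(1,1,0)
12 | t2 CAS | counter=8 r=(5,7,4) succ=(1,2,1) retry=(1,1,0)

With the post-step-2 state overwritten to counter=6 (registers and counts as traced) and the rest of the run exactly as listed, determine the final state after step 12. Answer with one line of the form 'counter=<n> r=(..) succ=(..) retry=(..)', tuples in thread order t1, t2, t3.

state after step 2 := counter=6 r=(4,0,4) succ=(0,0,0) retry=(0,0,0)
3 | t3 CAS | counter=6 r=(4,0,4) succ=(0,0,0) retry=(0,0,1)
4 | t1 CAS | counter=6 r=(4,0,4) succ=(0,0,0) retry=(1,0,1)
5 | t1 LOAD | counter=6 r=(6,0,4) succ=(0,0,0) retry=(1,0,1)
6 | t2 LOAD | counter=6 r=(6,6,4) succ=(0,0,0) retry=(1,0,1)
7 | t1 CAS | counter=7 r=(6,6,4) succ=(1,0,0) retry=(1,0,1)
8 | t2 CAS | counter=7 r=(6,6,4) succ=(1,0,0) retry=(1,1,1)
9 | t2 LOAD | counter=7 r=(6,7,4) succ=(1,0,0) retry=(1,1,1)
10 | t2 CAS | counter=8 r=(6,7,4) succ=(1,1,0) retry=(1,1,1)
11 | t2 LOAD | counter=8 r=(6,8,4) succ=(1,1,0) retry=(1,1,1)
12 | t2 CAS | counter=9 r=(6,8,4) succ=(1,2,0) retry=(1,1,1)

counter=9 r=(6,8,4) succ=(1,2,0) retry=(1,1,1)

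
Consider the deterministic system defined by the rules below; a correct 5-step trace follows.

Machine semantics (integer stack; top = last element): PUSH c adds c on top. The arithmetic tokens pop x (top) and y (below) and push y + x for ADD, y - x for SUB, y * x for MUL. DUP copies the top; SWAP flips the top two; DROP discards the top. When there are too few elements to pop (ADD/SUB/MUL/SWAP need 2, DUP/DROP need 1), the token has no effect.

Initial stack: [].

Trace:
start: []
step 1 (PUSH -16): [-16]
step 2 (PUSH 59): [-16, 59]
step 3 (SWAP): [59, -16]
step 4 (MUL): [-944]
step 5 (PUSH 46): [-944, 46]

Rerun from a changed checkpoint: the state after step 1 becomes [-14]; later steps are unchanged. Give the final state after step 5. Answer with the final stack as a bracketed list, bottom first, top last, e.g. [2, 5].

[-826, 46]

state after step 1 := [-14]
step 2 (PUSH 59): [-14, 59]
step 3 (SWAP): [59, -14]
step 4 (MUL): [-826]
step 5 (PUSH 46): [-826, 46]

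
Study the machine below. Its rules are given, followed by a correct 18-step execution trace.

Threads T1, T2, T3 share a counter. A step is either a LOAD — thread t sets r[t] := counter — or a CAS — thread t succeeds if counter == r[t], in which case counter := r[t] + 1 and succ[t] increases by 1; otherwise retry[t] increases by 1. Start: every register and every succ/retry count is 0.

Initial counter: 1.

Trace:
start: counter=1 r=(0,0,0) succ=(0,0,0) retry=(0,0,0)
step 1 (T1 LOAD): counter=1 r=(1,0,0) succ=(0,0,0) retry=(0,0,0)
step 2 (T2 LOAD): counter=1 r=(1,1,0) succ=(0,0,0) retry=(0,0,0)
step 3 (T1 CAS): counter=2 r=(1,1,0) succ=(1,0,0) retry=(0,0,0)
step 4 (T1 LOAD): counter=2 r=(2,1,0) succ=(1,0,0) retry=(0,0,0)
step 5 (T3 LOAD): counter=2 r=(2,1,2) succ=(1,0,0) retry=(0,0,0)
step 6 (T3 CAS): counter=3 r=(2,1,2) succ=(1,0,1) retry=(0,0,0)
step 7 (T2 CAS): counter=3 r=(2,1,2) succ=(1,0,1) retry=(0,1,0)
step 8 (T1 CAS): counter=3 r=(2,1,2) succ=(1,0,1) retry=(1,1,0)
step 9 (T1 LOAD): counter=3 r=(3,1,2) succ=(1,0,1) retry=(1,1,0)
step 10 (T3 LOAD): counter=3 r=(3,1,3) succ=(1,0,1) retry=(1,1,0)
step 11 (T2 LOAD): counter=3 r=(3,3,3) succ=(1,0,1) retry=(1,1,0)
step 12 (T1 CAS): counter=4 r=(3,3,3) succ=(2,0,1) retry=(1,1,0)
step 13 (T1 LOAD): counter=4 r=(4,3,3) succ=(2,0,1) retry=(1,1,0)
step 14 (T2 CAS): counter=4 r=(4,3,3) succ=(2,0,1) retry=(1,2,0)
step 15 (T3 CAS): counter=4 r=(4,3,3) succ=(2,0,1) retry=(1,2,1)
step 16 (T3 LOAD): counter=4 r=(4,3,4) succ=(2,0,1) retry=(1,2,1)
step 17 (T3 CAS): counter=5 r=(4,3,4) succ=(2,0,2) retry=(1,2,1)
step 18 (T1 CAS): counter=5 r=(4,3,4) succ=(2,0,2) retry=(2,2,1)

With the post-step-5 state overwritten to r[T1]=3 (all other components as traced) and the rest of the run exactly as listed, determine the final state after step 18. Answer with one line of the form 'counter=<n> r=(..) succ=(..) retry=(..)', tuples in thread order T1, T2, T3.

counter=6 r=(5,4,5) succ=(3,0,2) retry=(1,2,1)

state after step 5 := counter=2 r=(3,1,2) succ=(1,0,0) retry=(0,0,0)
step 6 (T3 CAS): counter=3 r=(3,1,2) succ=(1,0,1) retry=(0,0,0)
step 7 (T2 CAS): counter=3 r=(3,1,2) succ=(1,0,1) retry=(0,1,0)
step 8 (T1 CAS): counter=4 r=(3,1,2) succ=(2,0,1) retry=(0,1,0)
step 9 (T1 LOAD): counter=4 r=(4,1,2) succ=(2,0,1) retry=(0,1,0)
step 10 (T3 LOAD): counter=4 r=(4,1,4) succ=(2,0,1) retry=(0,1,0)
step 11 (T2 LOAD): counter=4 r=(4,4,4) succ=(2,0,1) retry=(0,1,0)
step 12 (T1 CAS): counter=5 r=(4,4,4) succ=(3,0,1) retry=(0,1,0)
step 13 (T1 LOAD): counter=5 r=(5,4,4) succ=(3,0,1) retry=(0,1,0)
step 14 (T2 CAS): counter=5 r=(5,4,4) succ=(3,0,1) retry=(0,2,0)
step 15 (T3 CAS): counter=5 r=(5,4,4) succ=(3,0,1) retry=(0,2,1)
step 16 (T3 LOAD): counter=5 r=(5,4,5) succ=(3,0,1) retry=(0,2,1)
step 17 (T3 CAS): counter=6 r=(5,4,5) succ=(3,0,2) retry=(0,2,1)
step 18 (T1 CAS): counter=6 r=(5,4,5) succ=(3,0,2) retry=(1,2,1)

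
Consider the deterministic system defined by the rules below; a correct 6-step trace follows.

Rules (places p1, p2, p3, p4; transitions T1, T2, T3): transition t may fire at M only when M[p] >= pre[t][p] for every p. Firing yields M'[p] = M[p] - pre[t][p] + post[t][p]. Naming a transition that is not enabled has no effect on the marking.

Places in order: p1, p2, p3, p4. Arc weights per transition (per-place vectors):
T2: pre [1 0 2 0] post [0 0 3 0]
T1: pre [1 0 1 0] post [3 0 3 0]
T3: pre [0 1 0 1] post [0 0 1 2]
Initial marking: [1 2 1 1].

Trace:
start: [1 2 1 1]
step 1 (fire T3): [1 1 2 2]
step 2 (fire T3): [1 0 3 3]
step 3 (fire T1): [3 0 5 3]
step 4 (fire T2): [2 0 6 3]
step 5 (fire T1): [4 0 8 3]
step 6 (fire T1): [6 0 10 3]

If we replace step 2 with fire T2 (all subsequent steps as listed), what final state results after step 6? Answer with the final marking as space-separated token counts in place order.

0 1 3 2

(re-executing from step 2 with the substitution; state before step 2: [1 1 2 2])
step 2 (fire T2): [0 1 3 2]
step 3 (fire T1): [0 1 3 2]
step 4 (fire T2): [0 1 3 2]
step 5 (fire T1): [0 1 3 2]
step 6 (fire T1): [0 1 3 2]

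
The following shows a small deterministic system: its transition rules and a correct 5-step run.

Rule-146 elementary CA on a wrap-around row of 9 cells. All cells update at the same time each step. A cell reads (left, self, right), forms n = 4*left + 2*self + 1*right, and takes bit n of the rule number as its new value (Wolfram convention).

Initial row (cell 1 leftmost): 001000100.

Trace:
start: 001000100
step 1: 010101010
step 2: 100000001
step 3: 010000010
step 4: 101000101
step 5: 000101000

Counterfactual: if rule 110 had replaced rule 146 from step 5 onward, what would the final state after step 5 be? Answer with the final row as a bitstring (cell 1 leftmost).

111001111

(re-executing step 5 under rule 110; state before step 5: 101000101)
step 5: 111001111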